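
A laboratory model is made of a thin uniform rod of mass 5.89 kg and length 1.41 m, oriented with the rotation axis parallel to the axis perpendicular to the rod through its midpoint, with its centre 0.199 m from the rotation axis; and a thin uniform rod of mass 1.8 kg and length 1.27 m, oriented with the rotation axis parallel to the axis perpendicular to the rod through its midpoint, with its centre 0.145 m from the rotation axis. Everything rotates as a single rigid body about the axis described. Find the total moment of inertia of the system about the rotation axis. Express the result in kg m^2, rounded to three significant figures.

Thin rod: I_cm = (1/12)ML² = (1/12)(5.89)(1.41)² = 0.97583 kg m^2; centre at d = 0.199 m, so the parallel axis theorem gives I = 0.97583 + (5.89)(0.199)² = 1.2091 kg m^2.
Thin rod: I_cm = (1/12)ML² = (1/12)(1.8)(1.27)² = 0.24193 kg m^2; centre at d = 0.145 m, so the parallel axis theorem gives I = 0.24193 + (1.8)(0.145)² = 0.27978 kg m^2.
Total I = 1.2091 + 0.27978 = 1.4889 kg m^2.

1.49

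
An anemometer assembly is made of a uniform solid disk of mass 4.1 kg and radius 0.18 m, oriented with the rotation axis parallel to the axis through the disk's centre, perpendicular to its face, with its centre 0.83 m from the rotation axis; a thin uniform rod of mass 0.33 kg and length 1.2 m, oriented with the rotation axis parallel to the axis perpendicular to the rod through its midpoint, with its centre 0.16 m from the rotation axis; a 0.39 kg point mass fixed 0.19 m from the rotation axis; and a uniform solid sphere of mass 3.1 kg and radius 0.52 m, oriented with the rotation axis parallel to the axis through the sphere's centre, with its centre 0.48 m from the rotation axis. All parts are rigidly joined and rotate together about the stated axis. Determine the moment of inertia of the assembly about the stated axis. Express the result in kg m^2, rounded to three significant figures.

Solid disk: I_cm = (1/2)MR² = (1/2)(4.1)(0.18)² = 0.06642 kg m^2; centre at d = 0.83 m, so I = I_cm + Md² gives I = 0.06642 + (4.1)(0.83)² = 2.8909 kg m^2.
Thin rod: I_cm = (1/12)ML² = (1/12)(0.33)(1.2)² = 0.0396 kg m^2; centre at d = 0.16 m, so I = I_cm + Md² gives I = 0.0396 + (0.33)(0.16)² = 0.048048 kg m^2.
Point mass: I_cm = 0; centre at d = 0.19 m, so I = I_cm + Md² gives I = 0 + (0.39)(0.19)² = 0.014079 kg m^2.
Solid sphere: I_cm = (2/5)MR² = (2/5)(3.1)(0.52)² = 0.3353 kg m^2; centre at d = 0.48 m, so I = I_cm + Md² gives I = 0.3353 + (3.1)(0.48)² = 1.0495 kg m^2.
Total I = 2.8909 + 0.048048 + 0.014079 + 1.0495 = 4.0026 kg m^2.

4.00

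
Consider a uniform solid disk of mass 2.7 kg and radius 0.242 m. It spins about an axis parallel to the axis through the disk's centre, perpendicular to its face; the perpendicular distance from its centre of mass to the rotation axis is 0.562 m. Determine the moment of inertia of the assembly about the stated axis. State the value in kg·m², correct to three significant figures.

I_cm = (1/2)MR² = (1/2)(2.7)(0.242)² = 0.079061 kg·m²; centre at d = 0.562 m, so the parallel axis theorem gives I = 0.079061 + (2.7)(0.562)² = 0.93184 kg·m².

0.932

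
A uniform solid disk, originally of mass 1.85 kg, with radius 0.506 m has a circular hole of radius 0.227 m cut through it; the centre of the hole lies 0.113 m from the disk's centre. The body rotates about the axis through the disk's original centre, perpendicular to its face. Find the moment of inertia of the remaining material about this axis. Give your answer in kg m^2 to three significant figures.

0.222

Unpierced body about its centre: I₀ = (1/2)MR² = (1/2)(1.85)(0.506)² = 0.23683 kg m^2.
The removed disk has mass m = M·(r/R)² = (1.85)(0.227/0.506)² = 0.37233 kg (same uniform areal density).
Its moment of inertia about the rotation axis (parallel-axis theorem): I_hole = (1/2)mr² + md² = (1/2)(0.37233)(0.227)² + (0.37233)(0.113)² = 0.014347 kg m^2.
Treating the hole as negative mass, I = I₀ − I_hole = 0.23683 − 0.014347 = 0.22249 kg m^2.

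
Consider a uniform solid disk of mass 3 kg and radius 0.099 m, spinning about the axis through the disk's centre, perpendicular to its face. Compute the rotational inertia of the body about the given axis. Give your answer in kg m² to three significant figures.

0.0147

I_cm = (1/2)MR² = (1/2)(3)(0.099)² = 0.014702 kg m²; axis through the centre, so I = 0.014702 kg m².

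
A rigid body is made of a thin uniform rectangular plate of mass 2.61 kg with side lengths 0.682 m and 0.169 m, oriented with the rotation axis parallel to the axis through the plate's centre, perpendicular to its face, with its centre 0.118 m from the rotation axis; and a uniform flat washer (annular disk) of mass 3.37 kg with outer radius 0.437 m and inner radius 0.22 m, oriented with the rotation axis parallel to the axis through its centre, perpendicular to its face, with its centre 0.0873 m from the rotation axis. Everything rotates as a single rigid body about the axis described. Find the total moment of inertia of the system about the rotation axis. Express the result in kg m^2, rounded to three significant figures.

0.573

Rectangular plate: I_cm = (1/12)M(a²+b²) = (1/12)(2.61)[(0.682)² + (0.169)²] = 0.10738 kg m^2; centre at d = 0.118 m, so I = I_cm + Md² gives I = 0.10738 + (2.61)(0.118)² = 0.14372 kg m^2.
Annular disk: I_cm = (1/2)M(R²+r²) = (1/2)(3.37)[(0.437)² + (0.22)²] = 0.40334 kg m^2; centre at d = 0.0873 m, so I = I_cm + Md² gives I = 0.40334 + (3.37)(0.0873)² = 0.42902 kg m^2.
Total I = 0.14372 + 0.42902 = 0.57274 kg m^2.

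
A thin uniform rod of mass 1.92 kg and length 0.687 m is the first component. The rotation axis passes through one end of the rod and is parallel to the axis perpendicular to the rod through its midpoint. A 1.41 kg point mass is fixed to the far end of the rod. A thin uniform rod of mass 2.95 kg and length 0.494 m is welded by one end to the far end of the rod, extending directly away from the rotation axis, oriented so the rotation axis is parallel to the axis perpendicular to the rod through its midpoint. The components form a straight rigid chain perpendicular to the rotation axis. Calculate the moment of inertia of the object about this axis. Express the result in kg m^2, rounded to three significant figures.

Thin rod: I_cm = (1/12)ML² = (1/12)(1.92)(0.687)² = 0.075515 kg m^2; centre at d = 0.3435 m, so I = I_cm + Md² gives I = 0.075515 + (1.92)(0.3435)² = 0.30206 kg m^2.
Point mass: I_cm = 0; centre at d = 0.3435 + 0.3435 = 0.687 m, so I = I_cm + Md² gives I = 0 + (1.41)(0.687)² = 0.66548 kg m^2.
Thin rod: I_cm = (1/12)ML² = (1/12)(2.95)(0.494)² = 0.059992 kg m^2; centre at d = 0.3435 + 0.3435 + 0.247 = 0.934 m, so I = I_cm + Md² gives I = 0.059992 + (2.95)(0.934)² = 2.6334 kg m^2.
Total I = 0.30206 + 0.66548 + 2.6334 = 3.601 kg m^2.

3.60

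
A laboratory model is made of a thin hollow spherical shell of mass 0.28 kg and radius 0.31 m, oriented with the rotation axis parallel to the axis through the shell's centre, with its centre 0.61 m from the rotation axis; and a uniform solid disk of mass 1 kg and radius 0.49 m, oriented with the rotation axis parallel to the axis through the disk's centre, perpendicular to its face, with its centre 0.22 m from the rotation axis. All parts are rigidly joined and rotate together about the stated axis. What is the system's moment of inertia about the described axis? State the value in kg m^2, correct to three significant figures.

0.291

Spherical shell: I_cm = (2/3)MR² = (2/3)(0.28)(0.31)² = 0.017939 kg m^2; centre at d = 0.61 m, so I = I_cm + Md² gives I = 0.017939 + (0.28)(0.61)² = 0.12213 kg m^2.
Solid disk: I_cm = (1/2)MR² = (1/2)(1)(0.49)² = 0.12005 kg m^2; centre at d = 0.22 m, so I = I_cm + Md² gives I = 0.12005 + (1)(0.22)² = 0.16845 kg m^2.
Total I = 0.12213 + 0.16845 = 0.29058 kg m^2.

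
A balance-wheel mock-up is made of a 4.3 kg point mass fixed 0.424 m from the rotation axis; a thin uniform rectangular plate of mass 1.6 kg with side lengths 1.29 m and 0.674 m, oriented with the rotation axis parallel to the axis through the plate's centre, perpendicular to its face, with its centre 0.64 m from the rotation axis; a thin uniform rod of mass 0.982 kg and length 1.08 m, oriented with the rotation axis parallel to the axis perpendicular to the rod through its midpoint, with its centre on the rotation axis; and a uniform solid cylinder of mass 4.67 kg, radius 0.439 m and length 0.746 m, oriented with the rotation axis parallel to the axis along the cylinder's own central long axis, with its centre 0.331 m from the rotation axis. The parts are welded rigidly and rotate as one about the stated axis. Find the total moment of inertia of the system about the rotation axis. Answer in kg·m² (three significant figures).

2.77

Point mass: I_cm = 0; centre at d = 0.424 m, so I = I_cm + Md² gives I = 0 + (4.3)(0.424)² = 0.77304 kg·m².
Rectangular plate: I_cm = (1/12)M(a²+b²) = (1/12)(1.6)[(1.29)² + (0.674)²] = 0.28245 kg·m²; centre at d = 0.64 m, so I = I_cm + Md² gives I = 0.28245 + (1.6)(0.64)² = 0.93781 kg·m².
Thin rod: I_cm = (1/12)ML² = (1/12)(0.982)(1.08)² = 0.09545 kg·m²; axis through the centre, so I = 0.09545 kg·m².
Solid cylinder: I_cm = (1/2)MR² = (1/2)(4.67)(0.439)² = 0.45 kg·m²; centre at d = 0.331 m, so I = I_cm + Md² gives I = 0.45 + (4.67)(0.331)² = 0.96165 kg·m².
Total I = 0.77304 + 0.93781 + 0.09545 + 0.96165 = 2.768 kg·m².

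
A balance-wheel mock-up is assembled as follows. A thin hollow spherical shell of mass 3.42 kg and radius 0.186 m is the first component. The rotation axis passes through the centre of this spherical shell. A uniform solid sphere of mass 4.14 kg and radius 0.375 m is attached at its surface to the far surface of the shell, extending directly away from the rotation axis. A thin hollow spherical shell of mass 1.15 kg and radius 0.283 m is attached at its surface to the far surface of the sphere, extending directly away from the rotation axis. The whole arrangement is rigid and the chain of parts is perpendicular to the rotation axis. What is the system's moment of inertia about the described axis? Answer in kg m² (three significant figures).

3.38

Spherical shell: I_cm = (2/3)MR² = (2/3)(3.42)(0.186)² = 0.078879 kg m²; axis through the centre, so I = 0.078879 kg m².
Solid sphere: I_cm = (2/5)MR² = (2/5)(4.14)(0.375)² = 0.23287 kg m²; centre at d = 0.186 + 0.375 = 0.561 m, so I = I_cm + Md² gives I = 0.23287 + (4.14)(0.561)² = 1.5358 kg m².
Spherical shell: I_cm = (2/3)MR² = (2/3)(1.15)(0.283)² = 0.061402 kg m²; centre at d = 0.186 + 0.375 + 0.375 + 0.283 = 1.219 m, so I = I_cm + Md² gives I = 0.061402 + (1.15)(1.219)² = 1.7703 kg m².
Total I = 0.078879 + 1.5358 + 1.7703 = 3.385 kg m².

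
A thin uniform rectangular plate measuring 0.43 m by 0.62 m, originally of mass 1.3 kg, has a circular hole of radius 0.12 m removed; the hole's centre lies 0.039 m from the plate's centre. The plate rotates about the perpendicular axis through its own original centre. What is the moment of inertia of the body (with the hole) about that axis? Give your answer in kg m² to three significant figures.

0.0598

Unpierced body about its centre: I₀ = (1/12)M(a²+b²) = (1/12)(1.3)[(0.43)² + (0.62)²] = 0.061674 kg m².
The removed disk has mass m = M·πr²/(ab) = (1.3)·π(0.12)²/(0.43·0.62) = 0.22059 kg (same uniform areal density).
Its moment of inertia about the rotation axis (parallel-axis theorem): I_hole = (1/2)mr² + md² = (1/2)(0.22059)(0.12)² + (0.22059)(0.039)² = 0.0019238 kg m².
Treating the hole as negative mass, I = I₀ − I_hole = 0.061674 − 0.0019238 = 0.05975 kg m².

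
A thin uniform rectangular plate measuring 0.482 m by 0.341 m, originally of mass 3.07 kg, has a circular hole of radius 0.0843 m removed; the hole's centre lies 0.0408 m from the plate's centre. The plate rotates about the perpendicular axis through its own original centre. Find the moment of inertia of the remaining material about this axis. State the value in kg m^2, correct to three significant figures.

Unpierced body about its centre: I₀ = (1/12)M(a²+b²) = (1/12)(3.07)[(0.482)² + (0.341)²] = 0.089185 kg m^2.
The removed disk has mass m = M·πr²/(ab) = (3.07)·π(0.0843)²/(0.482·0.341) = 0.41701 kg (same uniform areal density).
Its moment of inertia about the rotation axis (parallel-axis theorem): I_hole = (1/2)mr² + md² = (1/2)(0.41701)(0.0843)² + (0.41701)(0.0408)² = 0.0021759 kg m^2.
Treating the hole as negative mass, I = I₀ − I_hole = 0.089185 − 0.0021759 = 0.087009 kg m^2.

0.0870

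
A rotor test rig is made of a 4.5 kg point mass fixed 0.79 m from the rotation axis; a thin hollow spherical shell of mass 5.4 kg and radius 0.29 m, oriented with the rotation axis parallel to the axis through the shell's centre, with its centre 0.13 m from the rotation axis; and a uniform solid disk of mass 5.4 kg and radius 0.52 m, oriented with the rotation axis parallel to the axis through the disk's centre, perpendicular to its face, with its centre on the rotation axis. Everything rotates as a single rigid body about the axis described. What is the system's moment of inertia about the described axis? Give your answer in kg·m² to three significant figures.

3.93

Point mass: I_cm = 0; centre at d = 0.79 m, so the parallel axis theorem gives I = 0 + (4.5)(0.79)² = 2.8085 kg·m².
Spherical shell: I_cm = (2/3)MR² = (2/3)(5.4)(0.29)² = 0.30276 kg·m²; centre at d = 0.13 m, so the parallel axis theorem gives I = 0.30276 + (5.4)(0.13)² = 0.39402 kg·m².
Solid disk: I_cm = (1/2)MR² = (1/2)(5.4)(0.52)² = 0.73008 kg·m²; axis through the centre, so I = 0.73008 kg·m².
Total I = 2.8085 + 0.39402 + 0.73008 = 3.9326 kg·m².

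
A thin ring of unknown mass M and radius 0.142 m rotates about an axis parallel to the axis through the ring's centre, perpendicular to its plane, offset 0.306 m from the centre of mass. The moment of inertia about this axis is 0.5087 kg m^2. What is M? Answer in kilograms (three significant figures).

I = I_cm + Md² = MR² + Md² = M·[1·(0.142)² + (0.306)²] = M·0.1138.
So M = 0.5087 / 0.1138 = 4.4701 kg.

4.47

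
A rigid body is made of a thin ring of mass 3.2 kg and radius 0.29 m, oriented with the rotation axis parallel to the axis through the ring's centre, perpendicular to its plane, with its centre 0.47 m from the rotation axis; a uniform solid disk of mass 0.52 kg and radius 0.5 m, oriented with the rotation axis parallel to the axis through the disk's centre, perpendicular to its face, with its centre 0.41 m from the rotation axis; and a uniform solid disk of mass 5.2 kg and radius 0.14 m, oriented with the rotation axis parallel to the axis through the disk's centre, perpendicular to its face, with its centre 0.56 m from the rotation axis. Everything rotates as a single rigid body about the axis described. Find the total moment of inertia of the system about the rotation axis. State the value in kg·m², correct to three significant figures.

2.81

Thin ring: I_cm = MR² = (3.2)(0.29)² = 0.26912 kg·m²; centre at d = 0.47 m, so the parallel axis theorem gives I = 0.26912 + (3.2)(0.47)² = 0.976 kg·m².
Solid disk: I_cm = (1/2)MR² = (1/2)(0.52)(0.5)² = 0.065 kg·m²; centre at d = 0.41 m, so the parallel axis theorem gives I = 0.065 + (0.52)(0.41)² = 0.15241 kg·m².
Solid disk: I_cm = (1/2)MR² = (1/2)(5.2)(0.14)² = 0.05096 kg·m²; centre at d = 0.56 m, so the parallel axis theorem gives I = 0.05096 + (5.2)(0.56)² = 1.6817 kg·m².
Total I = 0.976 + 0.15241 + 1.6817 = 2.8101 kg·m².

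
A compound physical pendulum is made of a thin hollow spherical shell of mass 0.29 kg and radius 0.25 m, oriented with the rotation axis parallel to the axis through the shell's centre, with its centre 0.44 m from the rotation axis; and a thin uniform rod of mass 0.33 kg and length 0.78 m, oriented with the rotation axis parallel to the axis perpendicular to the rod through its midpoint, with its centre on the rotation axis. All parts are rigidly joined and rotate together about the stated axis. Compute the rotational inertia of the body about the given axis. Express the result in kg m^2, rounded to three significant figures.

0.0850

Spherical shell: I_cm = (2/3)MR² = (2/3)(0.29)(0.25)² = 0.012083 kg m^2; centre at d = 0.44 m, so the parallel axis theorem gives I = 0.012083 + (0.29)(0.44)² = 0.068227 kg m^2.
Thin rod: I_cm = (1/12)ML² = (1/12)(0.33)(0.78)² = 0.016731 kg m^2; axis through the centre, so I = 0.016731 kg m^2.
Total I = 0.068227 + 0.016731 = 0.084958 kg m^2.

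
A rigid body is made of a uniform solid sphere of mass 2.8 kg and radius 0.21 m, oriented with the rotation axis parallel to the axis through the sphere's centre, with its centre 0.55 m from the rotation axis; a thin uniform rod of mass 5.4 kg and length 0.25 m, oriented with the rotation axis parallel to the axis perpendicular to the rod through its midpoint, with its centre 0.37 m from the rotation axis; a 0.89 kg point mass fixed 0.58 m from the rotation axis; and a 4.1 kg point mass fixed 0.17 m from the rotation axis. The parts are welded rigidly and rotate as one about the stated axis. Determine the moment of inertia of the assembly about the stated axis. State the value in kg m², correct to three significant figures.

2.08

Solid sphere: I_cm = (2/5)MR² = (2/5)(2.8)(0.21)² = 0.049392 kg m²; centre at d = 0.55 m, so the parallel axis theorem gives I = 0.049392 + (2.8)(0.55)² = 0.89639 kg m².
Thin rod: I_cm = (1/12)ML² = (1/12)(5.4)(0.25)² = 0.028125 kg m²; centre at d = 0.37 m, so the parallel axis theorem gives I = 0.028125 + (5.4)(0.37)² = 0.76738 kg m².
Point mass: I_cm = 0; centre at d = 0.58 m, so the parallel axis theorem gives I = 0 + (0.89)(0.58)² = 0.2994 kg m².
Point mass: I_cm = 0; centre at d = 0.17 m, so the parallel axis theorem gives I = 0 + (4.1)(0.17)² = 0.11849 kg m².
Total I = 0.89639 + 0.76738 + 0.2994 + 0.11849 = 2.0817 kg m².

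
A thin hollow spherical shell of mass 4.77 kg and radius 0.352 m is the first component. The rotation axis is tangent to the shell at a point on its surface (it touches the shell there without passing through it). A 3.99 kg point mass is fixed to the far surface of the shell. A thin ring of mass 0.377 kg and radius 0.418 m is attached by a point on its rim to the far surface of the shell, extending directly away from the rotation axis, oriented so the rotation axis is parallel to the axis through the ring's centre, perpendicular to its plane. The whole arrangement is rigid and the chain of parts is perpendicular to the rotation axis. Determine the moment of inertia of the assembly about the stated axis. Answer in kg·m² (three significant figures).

3.50

Spherical shell: I_cm = (2/3)MR² = (2/3)(4.77)(0.352)² = 0.39401 kg·m²; centre at d = 0.352 m, so the parallel axis theorem gives I = 0.39401 + (4.77)(0.352)² = 0.98504 kg·m².
Point mass: I_cm = 0; centre at d = 0.352 + 0.352 = 0.704 m, so the parallel axis theorem gives I = 0 + (3.99)(0.704)² = 1.9775 kg·m².
Thin ring: I_cm = MR² = (0.377)(0.418)² = 0.065871 kg·m²; centre at d = 0.352 + 0.352 + 0.418 = 1.122 m, so the parallel axis theorem gives I = 0.065871 + (0.377)(1.122)² = 0.54047 kg·m².
Total I = 0.98504 + 1.9775 + 0.54047 = 3.503 kg·m².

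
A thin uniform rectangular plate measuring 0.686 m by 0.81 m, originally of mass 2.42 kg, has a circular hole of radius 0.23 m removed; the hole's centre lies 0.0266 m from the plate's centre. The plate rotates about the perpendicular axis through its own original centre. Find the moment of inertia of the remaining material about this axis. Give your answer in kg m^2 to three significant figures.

Unpierced body about its centre: I₀ = (1/12)M(a²+b²) = (1/12)(2.42)[(0.686)² + (0.81)²] = 0.22722 kg m^2.
The removed disk has mass m = M·πr²/(ab) = (2.42)·π(0.23)²/(0.686·0.81) = 0.72379 kg (same uniform areal density).
Its moment of inertia about the rotation axis (parallel-axis theorem): I_hole = (1/2)mr² + md² = (1/2)(0.72379)(0.23)² + (0.72379)(0.0266)² = 0.019656 kg m^2.
Treating the hole as negative mass, I = I₀ − I_hole = 0.22722 − 0.019656 = 0.20756 kg m^2.

0.208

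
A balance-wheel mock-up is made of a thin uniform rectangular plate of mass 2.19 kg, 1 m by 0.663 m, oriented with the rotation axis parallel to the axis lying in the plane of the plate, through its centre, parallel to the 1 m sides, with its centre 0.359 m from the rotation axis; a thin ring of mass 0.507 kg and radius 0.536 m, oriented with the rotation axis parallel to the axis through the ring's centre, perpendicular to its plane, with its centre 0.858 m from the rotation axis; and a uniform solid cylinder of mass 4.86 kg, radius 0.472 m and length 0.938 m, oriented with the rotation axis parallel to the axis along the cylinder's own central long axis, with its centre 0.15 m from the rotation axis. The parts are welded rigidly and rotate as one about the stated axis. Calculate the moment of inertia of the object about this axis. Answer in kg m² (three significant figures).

Rectangular plate: I_cm = (1/12)Mb² = (1/12)(2.19)(0.663)² = 0.080221 kg m²; centre at d = 0.359 m, so the parallel axis theorem gives I = 0.080221 + (2.19)(0.359)² = 0.36247 kg m².
Thin ring: I_cm = MR² = (0.507)(0.536)² = 0.14566 kg m²; centre at d = 0.858 m, so the parallel axis theorem gives I = 0.14566 + (0.507)(0.858)² = 0.51889 kg m².
Solid cylinder: I_cm = (1/2)MR² = (1/2)(4.86)(0.472)² = 0.54137 kg m²; centre at d = 0.15 m, so the parallel axis theorem gives I = 0.54137 + (4.86)(0.15)² = 0.65072 kg m².
Total I = 0.36247 + 0.51889 + 0.65072 = 1.5321 kg m².

1.53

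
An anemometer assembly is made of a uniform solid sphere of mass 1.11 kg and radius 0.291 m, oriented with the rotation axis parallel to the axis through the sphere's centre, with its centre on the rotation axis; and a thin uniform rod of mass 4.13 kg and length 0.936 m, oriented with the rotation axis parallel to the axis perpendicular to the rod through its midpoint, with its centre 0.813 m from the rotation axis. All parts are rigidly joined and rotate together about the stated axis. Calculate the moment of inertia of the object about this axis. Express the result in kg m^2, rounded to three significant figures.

3.07

Solid sphere: I_cm = (2/5)MR² = (2/5)(1.11)(0.291)² = 0.037598 kg m^2; axis through the centre, so I = 0.037598 kg m^2.
Thin rod: I_cm = (1/12)ML² = (1/12)(4.13)(0.936)² = 0.30152 kg m^2; centre at d = 0.813 m, so I = I_cm + Md² gives I = 0.30152 + (4.13)(0.813)² = 3.0313 kg m^2.
Total I = 0.037598 + 3.0313 = 3.0689 kg m^2.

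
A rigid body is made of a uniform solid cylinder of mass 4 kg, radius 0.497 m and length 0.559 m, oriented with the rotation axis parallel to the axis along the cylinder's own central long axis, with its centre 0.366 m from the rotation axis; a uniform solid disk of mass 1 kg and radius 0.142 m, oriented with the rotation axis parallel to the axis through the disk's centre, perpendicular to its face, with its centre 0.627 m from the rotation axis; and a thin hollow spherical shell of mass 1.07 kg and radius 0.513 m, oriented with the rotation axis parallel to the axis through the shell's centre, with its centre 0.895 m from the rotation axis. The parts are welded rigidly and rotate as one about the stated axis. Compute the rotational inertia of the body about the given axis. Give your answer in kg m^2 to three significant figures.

2.48

Solid cylinder: I_cm = (1/2)MR² = (1/2)(4)(0.497)² = 0.49402 kg m^2; centre at d = 0.366 m, so the parallel axis theorem gives I = 0.49402 + (4)(0.366)² = 1.0298 kg m^2.
Solid disk: I_cm = (1/2)MR² = (1/2)(1)(0.142)² = 0.010082 kg m^2; centre at d = 0.627 m, so the parallel axis theorem gives I = 0.010082 + (1)(0.627)² = 0.40321 kg m^2.
Spherical shell: I_cm = (2/3)MR² = (2/3)(1.07)(0.513)² = 0.18773 kg m^2; centre at d = 0.895 m, so the parallel axis theorem gives I = 0.18773 + (1.07)(0.895)² = 1.0448 kg m^2.
Total I = 1.0298 + 0.40321 + 1.0448 = 2.4779 kg m^2.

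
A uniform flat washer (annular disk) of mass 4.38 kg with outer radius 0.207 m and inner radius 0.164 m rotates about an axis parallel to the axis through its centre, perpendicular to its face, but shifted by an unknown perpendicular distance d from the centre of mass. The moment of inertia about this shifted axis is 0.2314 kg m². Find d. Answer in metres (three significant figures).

0.134

About the centre-of-mass axis, I_cm = (1/2)M(R²+r²) = (1/2)(4.38)[(0.207)² + (0.164)²] = 0.15274 kg m².
Parallel axis theorem: I = I_cm + Md², so Md² = 0.2314 − 0.15274 = 0.078658 kg m².
d = √(0.078658 / 4.38) = 0.13401 m.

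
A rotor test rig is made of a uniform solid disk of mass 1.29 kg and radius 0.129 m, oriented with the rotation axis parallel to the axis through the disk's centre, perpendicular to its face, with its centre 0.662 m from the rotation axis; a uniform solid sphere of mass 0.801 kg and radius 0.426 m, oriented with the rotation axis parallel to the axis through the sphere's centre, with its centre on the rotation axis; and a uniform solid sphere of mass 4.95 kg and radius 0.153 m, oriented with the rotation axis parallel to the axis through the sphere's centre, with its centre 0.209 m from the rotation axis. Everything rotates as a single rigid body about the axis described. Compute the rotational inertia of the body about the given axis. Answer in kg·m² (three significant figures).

0.897

Solid disk: I_cm = (1/2)MR² = (1/2)(1.29)(0.129)² = 0.010733 kg·m²; centre at d = 0.662 m, so the parallel axis theorem gives I = 0.010733 + (1.29)(0.662)² = 0.57607 kg·m².
Solid sphere: I_cm = (2/5)MR² = (2/5)(0.801)(0.426)² = 0.058145 kg·m²; axis through the centre, so I = 0.058145 kg·m².
Solid sphere: I_cm = (2/5)MR² = (2/5)(4.95)(0.153)² = 0.04635 kg·m²; centre at d = 0.209 m, so the parallel axis theorem gives I = 0.04635 + (4.95)(0.209)² = 0.26257 kg·m².
Total I = 0.57607 + 0.058145 + 0.26257 = 0.89678 kg·m².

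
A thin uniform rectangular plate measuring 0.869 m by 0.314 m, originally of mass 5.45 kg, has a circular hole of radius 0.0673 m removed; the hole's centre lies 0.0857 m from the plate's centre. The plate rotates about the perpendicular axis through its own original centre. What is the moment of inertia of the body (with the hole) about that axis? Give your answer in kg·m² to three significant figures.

Unpierced body about its centre: I₀ = (1/12)M(a²+b²) = (1/12)(5.45)[(0.869)² + (0.314)²] = 0.38775 kg·m².
The removed disk has mass m = M·πr²/(ab) = (5.45)·π(0.0673)²/(0.869·0.314) = 0.2842 kg (same uniform areal density).
Its moment of inertia about the rotation axis (parallel-axis theorem): I_hole = (1/2)mr² + md² = (1/2)(0.2842)(0.0673)² + (0.2842)(0.0857)² = 0.0027309 kg·m².
Treating the hole as negative mass, I = I₀ − I_hole = 0.38775 − 0.0027309 = 0.38502 kg·m².

0.385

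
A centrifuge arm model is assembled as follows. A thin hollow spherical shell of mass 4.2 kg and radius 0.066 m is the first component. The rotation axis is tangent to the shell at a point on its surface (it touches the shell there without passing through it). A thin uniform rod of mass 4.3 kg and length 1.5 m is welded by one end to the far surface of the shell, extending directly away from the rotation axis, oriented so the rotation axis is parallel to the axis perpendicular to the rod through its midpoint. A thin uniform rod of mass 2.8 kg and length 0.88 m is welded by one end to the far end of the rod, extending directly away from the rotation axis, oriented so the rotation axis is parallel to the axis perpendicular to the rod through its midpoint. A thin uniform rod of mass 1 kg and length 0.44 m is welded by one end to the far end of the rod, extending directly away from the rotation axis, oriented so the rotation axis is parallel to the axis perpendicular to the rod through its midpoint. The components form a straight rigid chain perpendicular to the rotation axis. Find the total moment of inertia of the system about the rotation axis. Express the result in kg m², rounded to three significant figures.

23.9

Spherical shell: I_cm = (2/3)MR² = (2/3)(4.2)(0.066)² = 0.012197 kg m²; centre at d = 0.066 m, so I = I_cm + Md² gives I = 0.012197 + (4.2)(0.066)² = 0.030492 kg m².
Thin rod: I_cm = (1/12)ML² = (1/12)(4.3)(1.5)² = 0.80625 kg m²; centre at d = 0.066 + 0.066 + 0.75 = 0.882 m, so I = I_cm + Md² gives I = 0.80625 + (4.3)(0.882)² = 4.1513 kg m².
Thin rod: I_cm = (1/12)ML² = (1/12)(2.8)(0.88)² = 0.18069 kg m²; centre at d = 0.066 + 0.066 + 0.75 + 0.75 + 0.44 = 2.072 m, so I = I_cm + Md² gives I = 0.18069 + (2.8)(2.072)² = 12.202 kg m².
Thin rod: I_cm = (1/12)ML² = (1/12)(1)(0.44)² = 0.016133 kg m²; centre at d = 0.066 + 0.066 + 0.75 + 0.75 + 0.44 + 0.44 + 0.22 = 2.732 m, so I = I_cm + Md² gives I = 0.016133 + (1)(2.732)² = 7.48 kg m².
Total I = 0.030492 + 4.1513 + 12.202 + 7.48 = 23.863 kg m².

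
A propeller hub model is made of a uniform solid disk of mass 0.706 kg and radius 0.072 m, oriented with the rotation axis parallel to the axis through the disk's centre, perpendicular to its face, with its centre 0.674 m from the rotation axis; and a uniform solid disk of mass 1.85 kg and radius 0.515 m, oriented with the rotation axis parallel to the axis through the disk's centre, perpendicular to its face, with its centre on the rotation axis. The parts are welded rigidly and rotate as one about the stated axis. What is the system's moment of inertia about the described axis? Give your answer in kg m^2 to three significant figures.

Solid disk: I_cm = (1/2)MR² = (1/2)(0.706)(0.072)² = 0.00183 kg m^2; centre at d = 0.674 m, so the parallel axis theorem gives I = 0.00183 + (0.706)(0.674)² = 0.32255 kg m^2.
Solid disk: I_cm = (1/2)MR² = (1/2)(1.85)(0.515)² = 0.24533 kg m^2; axis through the centre, so I = 0.24533 kg m^2.
Total I = 0.32255 + 0.24533 = 0.56788 kg m^2.

0.568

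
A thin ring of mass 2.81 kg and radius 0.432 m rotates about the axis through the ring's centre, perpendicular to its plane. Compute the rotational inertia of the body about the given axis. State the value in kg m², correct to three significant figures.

I_cm = MR² = (2.81)(0.432)² = 0.52441 kg m²; axis through the centre, so I = 0.52441 kg m².

0.524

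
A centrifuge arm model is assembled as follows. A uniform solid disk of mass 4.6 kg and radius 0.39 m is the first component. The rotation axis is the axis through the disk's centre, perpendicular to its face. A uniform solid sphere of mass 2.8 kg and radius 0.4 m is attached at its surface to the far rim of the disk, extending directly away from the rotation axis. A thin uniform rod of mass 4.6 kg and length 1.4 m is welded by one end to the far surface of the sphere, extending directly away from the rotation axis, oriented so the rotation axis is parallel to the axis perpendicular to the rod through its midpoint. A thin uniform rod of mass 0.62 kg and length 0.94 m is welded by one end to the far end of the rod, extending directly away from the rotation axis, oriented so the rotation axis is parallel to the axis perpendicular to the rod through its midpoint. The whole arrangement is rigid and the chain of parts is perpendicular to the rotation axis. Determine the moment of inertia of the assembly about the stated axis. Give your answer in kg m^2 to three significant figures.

25.3

Solid disk: I_cm = (1/2)MR² = (1/2)(4.6)(0.39)² = 0.34983 kg m^2; axis through the centre, so I = 0.34983 kg m^2.
Solid sphere: I_cm = (2/5)MR² = (2/5)(2.8)(0.4)² = 0.1792 kg m^2; centre at d = 0.39 + 0.4 = 0.79 m, so I = I_cm + Md² gives I = 0.1792 + (2.8)(0.79)² = 1.9267 kg m^2.
Thin rod: I_cm = (1/12)ML² = (1/12)(4.6)(1.4)² = 0.75133 kg m^2; centre at d = 0.39 + 0.4 + 0.4 + 0.7 = 1.89 m, so I = I_cm + Md² gives I = 0.75133 + (4.6)(1.89)² = 17.183 kg m^2.
Thin rod: I_cm = (1/12)ML² = (1/12)(0.62)(0.94)² = 0.045653 kg m^2; centre at d = 0.39 + 0.4 + 0.4 + 0.7 + 0.7 + 0.47 = 3.06 m, so I = I_cm + Md² gives I = 0.045653 + (0.62)(3.06)² = 5.8511 kg m^2.
Total I = 0.34983 + 1.9267 + 17.183 + 5.8511 = 25.311 kg m^2.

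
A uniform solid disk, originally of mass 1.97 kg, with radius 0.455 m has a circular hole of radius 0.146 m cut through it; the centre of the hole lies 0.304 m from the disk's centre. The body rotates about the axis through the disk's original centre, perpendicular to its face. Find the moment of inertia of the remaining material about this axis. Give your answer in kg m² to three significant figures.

Unpierced body about its centre: I₀ = (1/2)MR² = (1/2)(1.97)(0.455)² = 0.20392 kg m².
The removed disk has mass m = M·(r/R)² = (1.97)(0.146/0.455)² = 0.20284 kg (same uniform areal density).
Its moment of inertia about the rotation axis (parallel-axis theorem): I_hole = (1/2)mr² + md² = (1/2)(0.20284)(0.146)² + (0.20284)(0.304)² = 0.020907 kg m².
Treating the hole as negative mass, I = I₀ − I_hole = 0.20392 − 0.020907 = 0.18301 kg m².

0.183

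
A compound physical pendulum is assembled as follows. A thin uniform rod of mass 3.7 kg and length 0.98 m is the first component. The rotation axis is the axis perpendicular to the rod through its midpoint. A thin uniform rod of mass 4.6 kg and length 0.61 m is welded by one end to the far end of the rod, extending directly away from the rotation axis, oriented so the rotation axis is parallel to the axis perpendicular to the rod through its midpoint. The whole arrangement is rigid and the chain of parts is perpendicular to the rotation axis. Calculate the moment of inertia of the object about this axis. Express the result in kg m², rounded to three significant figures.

Thin rod: I_cm = (1/12)ML² = (1/12)(3.7)(0.98)² = 0.29612 kg m²; axis through the centre, so I = 0.29612 kg m².
Thin rod: I_cm = (1/12)ML² = (1/12)(4.6)(0.61)² = 0.14264 kg m²; centre at d = 0.49 + 0.305 = 0.795 m, so I = I_cm + Md² gives I = 0.14264 + (4.6)(0.795)² = 3.05 kg m².
Total I = 0.29612 + 3.05 = 3.3461 kg m².

3.35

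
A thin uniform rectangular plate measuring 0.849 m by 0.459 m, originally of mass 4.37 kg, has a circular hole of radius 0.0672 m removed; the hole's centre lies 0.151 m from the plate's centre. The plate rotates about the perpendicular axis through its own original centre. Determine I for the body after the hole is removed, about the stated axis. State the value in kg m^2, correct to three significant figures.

0.335

Unpierced body about its centre: I₀ = (1/12)M(a²+b²) = (1/12)(4.37)[(0.849)² + (0.459)²] = 0.33921 kg m^2.
The removed disk has mass m = M·πr²/(ab) = (4.37)·π(0.0672)²/(0.849·0.459) = 0.15909 kg (same uniform areal density).
Its moment of inertia about the rotation axis (parallel-axis theorem): I_hole = (1/2)mr² + md² = (1/2)(0.15909)(0.0672)² + (0.15909)(0.151)² = 0.0039867 kg m^2.
Treating the hole as negative mass, I = I₀ − I_hole = 0.33921 − 0.0039867 = 0.33523 kg m^2.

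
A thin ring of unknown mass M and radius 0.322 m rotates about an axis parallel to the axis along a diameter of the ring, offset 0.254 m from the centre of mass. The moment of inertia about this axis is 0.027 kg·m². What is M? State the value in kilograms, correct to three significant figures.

I = I_cm + Md² = (1/2)MR² + Md² = M·[0.5·(0.322)² + (0.254)²] = M·0.11636.
So M = 0.027 / 0.11636 = 0.23204 kg.

0.232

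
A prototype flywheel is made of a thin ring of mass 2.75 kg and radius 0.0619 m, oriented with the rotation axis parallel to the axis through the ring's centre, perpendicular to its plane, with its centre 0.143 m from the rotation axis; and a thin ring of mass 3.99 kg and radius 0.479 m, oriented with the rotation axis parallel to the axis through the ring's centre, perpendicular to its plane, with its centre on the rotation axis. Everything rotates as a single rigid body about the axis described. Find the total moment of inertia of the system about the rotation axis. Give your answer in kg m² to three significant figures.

0.982

Thin ring: I_cm = MR² = (2.75)(0.0619)² = 0.010537 kg m²; centre at d = 0.143 m, so I = I_cm + Md² gives I = 0.010537 + (2.75)(0.143)² = 0.066772 kg m².
Thin ring: I_cm = MR² = (3.99)(0.479)² = 0.91547 kg m²; axis through the centre, so I = 0.91547 kg m².
Total I = 0.066772 + 0.91547 = 0.98224 kg m².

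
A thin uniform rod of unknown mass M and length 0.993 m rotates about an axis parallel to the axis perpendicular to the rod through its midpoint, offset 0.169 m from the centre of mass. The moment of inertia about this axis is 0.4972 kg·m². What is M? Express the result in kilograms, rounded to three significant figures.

I = I_cm + Md² = (1/12)ML² + Md² = M·[0.0833333·(0.993)² + (0.169)²] = M·0.11073.
So M = 0.4972 / 0.11073 = 4.4901 kg.

4.49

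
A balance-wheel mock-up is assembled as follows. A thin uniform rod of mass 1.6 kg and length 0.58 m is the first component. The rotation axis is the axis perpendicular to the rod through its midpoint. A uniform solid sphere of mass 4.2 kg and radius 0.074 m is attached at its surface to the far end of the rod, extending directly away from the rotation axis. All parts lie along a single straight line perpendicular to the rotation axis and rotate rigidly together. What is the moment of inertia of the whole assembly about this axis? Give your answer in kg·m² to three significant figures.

Thin rod: I_cm = (1/12)ML² = (1/12)(1.6)(0.58)² = 0.044853 kg·m²; axis through the centre, so I = 0.044853 kg·m².
Solid sphere: I_cm = (2/5)MR² = (2/5)(4.2)(0.074)² = 0.0091997 kg·m²; centre at d = 0.29 + 0.074 = 0.364 m, so the parallel axis theorem gives I = 0.0091997 + (4.2)(0.364)² = 0.56568 kg·m².
Total I = 0.044853 + 0.56568 = 0.61054 kg·m².

0.611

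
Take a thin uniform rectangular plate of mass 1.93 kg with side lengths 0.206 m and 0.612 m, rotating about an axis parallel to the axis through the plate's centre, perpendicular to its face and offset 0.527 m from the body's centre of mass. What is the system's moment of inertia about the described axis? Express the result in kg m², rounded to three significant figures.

I_cm = (1/12)M(a²+b²) = (1/12)(1.93)[(0.206)² + (0.612)²] = 0.067064 kg m²; centre at d = 0.527 m, so I = I_cm + Md² gives I = 0.067064 + (1.93)(0.527)² = 0.60308 kg m².

0.603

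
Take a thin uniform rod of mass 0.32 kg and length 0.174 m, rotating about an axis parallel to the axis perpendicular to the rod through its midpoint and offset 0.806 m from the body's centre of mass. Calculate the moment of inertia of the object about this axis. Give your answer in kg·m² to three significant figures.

0.209

I_cm = (1/12)ML² = (1/12)(0.32)(0.174)² = 0.00080736 kg·m²; centre at d = 0.806 m, so I = I_cm + Md² gives I = 0.00080736 + (0.32)(0.806)² = 0.20869 kg·m².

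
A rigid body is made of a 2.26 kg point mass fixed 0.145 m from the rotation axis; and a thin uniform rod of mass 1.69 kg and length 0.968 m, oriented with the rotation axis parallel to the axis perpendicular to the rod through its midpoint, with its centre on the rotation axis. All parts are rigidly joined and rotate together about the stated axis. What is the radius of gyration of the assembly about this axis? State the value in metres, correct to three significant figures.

0.213

Point mass: I_cm = 0; centre at d = 0.145 m, so the parallel axis theorem gives I = 0 + (2.26)(0.145)² = 0.047516 kg m².
Thin rod: I_cm = (1/12)ML² = (1/12)(1.69)(0.968)² = 0.13196 kg m²; axis through the centre, so I = 0.13196 kg m².
Total I = 0.17948 kg m²; total mass M = 3.95 kg.
k = √(I/M) = √(0.17948/3.95) = 0.21316 m.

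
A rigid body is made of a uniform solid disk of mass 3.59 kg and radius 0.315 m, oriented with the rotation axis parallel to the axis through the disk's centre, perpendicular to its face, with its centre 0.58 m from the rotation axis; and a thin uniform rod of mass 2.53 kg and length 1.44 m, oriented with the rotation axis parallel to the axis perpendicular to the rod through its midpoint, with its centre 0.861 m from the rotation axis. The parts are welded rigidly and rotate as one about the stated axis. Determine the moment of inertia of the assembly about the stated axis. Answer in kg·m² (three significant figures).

Solid disk: I_cm = (1/2)MR² = (1/2)(3.59)(0.315)² = 0.17811 kg·m²; centre at d = 0.58 m, so the parallel axis theorem gives I = 0.17811 + (3.59)(0.58)² = 1.3858 kg·m².
Thin rod: I_cm = (1/12)ML² = (1/12)(2.53)(1.44)² = 0.43718 kg·m²; centre at d = 0.861 m, so the parallel axis theorem gives I = 0.43718 + (2.53)(0.861)² = 2.3127 kg·m².
Total I = 1.3858 + 2.3127 = 3.6985 kg·m².

3.70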